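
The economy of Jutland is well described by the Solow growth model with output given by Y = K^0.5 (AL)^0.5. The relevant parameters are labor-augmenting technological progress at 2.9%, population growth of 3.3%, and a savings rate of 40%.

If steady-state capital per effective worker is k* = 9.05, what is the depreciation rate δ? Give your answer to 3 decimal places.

Steady state requires s·f(k) = (n + g + δ)·k, i.e. s·k^α = (n + g + δ)·k.
So s / (n + g + δ) = (k*)^(1−α) = 9.05^0.5 = 3.0083.
Therefore n + g + δ = s / 3.0083 = 0.40 / 3.0083 = 0.1330, so δ = 0.1330 − 0.062 = 0.0710.

δ ≈ 0.071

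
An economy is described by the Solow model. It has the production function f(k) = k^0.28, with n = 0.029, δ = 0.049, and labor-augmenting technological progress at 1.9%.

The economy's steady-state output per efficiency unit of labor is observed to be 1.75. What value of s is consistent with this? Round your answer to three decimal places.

In steady state, investment equals break-even investment: s·k^α = (n + g + δ)·k.
Since y* = [s/(n + g + δ)]^(α/(1−α)), we have s/(n + g + δ) = (y*)^((1−α)/α) = 1.75^2.5714 = 4.2165.
Therefore s = 4.2165 × (n + g + δ) = 4.2165 × 0.097 = 0.4090.

s ≈ 0.409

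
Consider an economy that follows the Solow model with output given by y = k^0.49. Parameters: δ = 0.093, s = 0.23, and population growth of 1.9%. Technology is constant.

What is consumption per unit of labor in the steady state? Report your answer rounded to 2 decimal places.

c* = 1.54

Steady state requires s·f(k) = (n + δ)·k, i.e. s·k^α = (n + δ)·k.
Dividing both sides by k: k^(1−α) = s / (n + δ).
k^0.51 = 0.23 / (0.019 + 0.093) = 0.23 / 0.112 = 2.0536
k* = 2.0536^(1/0.51) ≈ 4.0999
y* = (k*)^α = 4.0999^0.49 ≈ 1.9965
c* = (1 − s)·y* = (1 − 0.23) × 1.9965 ≈ 1.5373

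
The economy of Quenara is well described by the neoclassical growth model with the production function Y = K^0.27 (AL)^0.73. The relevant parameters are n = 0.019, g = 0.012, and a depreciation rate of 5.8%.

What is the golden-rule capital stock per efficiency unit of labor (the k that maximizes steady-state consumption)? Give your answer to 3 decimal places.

k_gold ≈ 4.573

The golden rule sets f'(k) = n + g + δ, i.e. α·k^(α−1) = n + g + δ.
So k^(1−α) = α / (n + g + δ) = 0.27 / 0.089 = 3.0337.
k_gold = 3.0337^(1/0.73) ≈ 4.5734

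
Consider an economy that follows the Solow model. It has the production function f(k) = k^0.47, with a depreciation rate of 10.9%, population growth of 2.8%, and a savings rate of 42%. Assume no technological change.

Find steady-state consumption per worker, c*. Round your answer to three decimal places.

Steady state requires s·f(k) = (n + δ)·k, i.e. s·k^α = (n + δ)·k.
Rearranging, k^(1−α) = s / (n + δ).
k^0.53 = 0.42 / (0.028 + 0.109) = 0.42 / 0.137 = 3.0657
k* = 3.0657^(1/0.53) ≈ 8.2790
y* = (k*)^α = 8.2790^0.47 ≈ 2.7005
c* = (1 − s)·y* = (1 − 0.42) × 2.7005 ≈ 1.5663

c* ≈ 1.566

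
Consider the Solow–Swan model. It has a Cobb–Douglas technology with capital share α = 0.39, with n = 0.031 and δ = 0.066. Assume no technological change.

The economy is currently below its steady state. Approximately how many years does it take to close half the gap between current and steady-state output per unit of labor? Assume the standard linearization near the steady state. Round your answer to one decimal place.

Near the steady state the convergence rate is λ = (1 − α)(n + δ).
λ = (1 − 0.39) × 0.097 = 0.61 × 0.097 = 0.05917
Half-life = ln 2 / λ = 0.6931 / 0.05917 ≈ 11.71 years

t_½ ≈ 11.7 years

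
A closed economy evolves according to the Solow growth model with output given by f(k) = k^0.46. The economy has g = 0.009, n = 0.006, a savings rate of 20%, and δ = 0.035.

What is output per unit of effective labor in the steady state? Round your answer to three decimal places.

At the steady state, Δk = 0, so s·k^α = (n + g + δ)·k.
Dividing both sides by k: k^(1−α) = s / (n + g + δ).
k^0.54 = 0.20 / (0.006 + 0.009 + 0.035) = 0.20 / 0.050 = 4.0000
k* = 4.0000^(1/0.54) ≈ 13.0294
y* = (k*)^α = 13.0294^0.46 ≈ 3.2574

y* ≈ 3.257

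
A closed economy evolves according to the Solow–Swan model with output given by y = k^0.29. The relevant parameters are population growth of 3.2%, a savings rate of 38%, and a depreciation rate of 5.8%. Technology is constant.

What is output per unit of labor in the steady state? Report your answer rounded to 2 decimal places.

y* ≈ 1.80

Steady state requires s·f(k) = (n + δ)·k, i.e. s·k^α = (n + δ)·k.
Dividing both sides by k: k^(1−α) = s / (n + δ).
k^0.71 = 0.38 / (0.032 + 0.058) = 0.38 / 0.090 = 4.2222
k* = 4.2222^(1/0.71) ≈ 7.6040
y* = (k*)^α = 7.6040^0.29 ≈ 1.8010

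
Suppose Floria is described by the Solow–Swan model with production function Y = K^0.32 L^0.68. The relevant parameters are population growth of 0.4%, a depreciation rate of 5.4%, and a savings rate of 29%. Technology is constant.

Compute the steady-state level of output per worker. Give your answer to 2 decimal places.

At the steady state, Δk = 0, so s·k^α = (n + δ)·k.
Dividing both sides by k: k^(1−α) = s / (n + δ).
k^0.68 = 0.29 / (0.004 + 0.054) = 0.29 / 0.058 = 5.0000
k* = 5.0000^(1/0.68) ≈ 10.6634
y* = (k*)^α = 10.6634^0.32 ≈ 2.1327

y* ≈ 2.13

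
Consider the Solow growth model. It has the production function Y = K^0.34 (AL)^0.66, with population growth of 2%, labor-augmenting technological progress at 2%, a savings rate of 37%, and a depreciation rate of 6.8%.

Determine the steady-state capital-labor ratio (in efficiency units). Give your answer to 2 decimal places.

k* = 6.46

At the steady state, Δk = 0, so s·k^α = (n + g + δ)·k.
Rearranging, k^(1−α) = s / (n + g + δ).
k^0.66 = 0.37 / (0.020 + 0.020 + 0.068) = 0.37 / 0.108 = 3.4259
k* = 3.4259^(1/0.66) ≈ 6.4605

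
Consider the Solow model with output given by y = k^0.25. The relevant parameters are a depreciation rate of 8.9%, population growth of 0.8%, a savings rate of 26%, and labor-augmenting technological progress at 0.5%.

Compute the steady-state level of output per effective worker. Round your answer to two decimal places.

In steady state, investment equals break-even investment: s·k^α = (n + g + δ)·k.
Rearranging, k^(1−α) = s / (n + g + δ).
k^0.75 = 0.26 / (0.008 + 0.005 + 0.089) = 0.26 / 0.102 = 2.5490
k* = 2.5490^(1/0.75) ≈ 3.4820
y* = (k*)^α = 3.4820^0.25 ≈ 1.3660

y* ≈ 1.37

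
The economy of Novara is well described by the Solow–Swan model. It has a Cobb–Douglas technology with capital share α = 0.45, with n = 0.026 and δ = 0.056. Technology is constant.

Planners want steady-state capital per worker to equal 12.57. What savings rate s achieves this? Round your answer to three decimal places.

Steady state requires s·f(k) = (n + δ)·k, i.e. s·k^α = (n + δ)·k.
So s / (n + δ) = (k*)^(1−α) = 12.57^0.55 = 4.0238.
Therefore s = 4.0238 × (n + δ) = 4.0238 × 0.082 = 0.3300.

s ≈ 0.330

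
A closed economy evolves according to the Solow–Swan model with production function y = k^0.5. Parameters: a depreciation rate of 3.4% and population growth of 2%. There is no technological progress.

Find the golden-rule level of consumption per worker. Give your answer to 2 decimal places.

At the golden rule, f'(k) = n + δ, so α·k^(α−1) = n + δ and k_gold = (α/(n + δ))^(1/(1−α)).
k_gold = (0.5/0.054)^(1/0.5) = 9.2593^2 ≈ 85.7346
c_gold = f(k_gold) − (n + δ)·k_gold = 9.2593 − 0.054×85.7346 ≈ 4.6296

c_gold ≈ 4.63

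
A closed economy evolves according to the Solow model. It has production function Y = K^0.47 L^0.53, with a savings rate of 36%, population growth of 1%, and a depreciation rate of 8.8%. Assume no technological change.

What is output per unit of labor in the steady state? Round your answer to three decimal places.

Steady state requires s·f(k) = (n + δ)·k, i.e. s·k^α = (n + δ)·k.
Dividing both sides by k: k^(1−α) = s / (n + δ).
k^0.53 = 0.36 / (0.010 + 0.088) = 0.36 / 0.098 = 3.6735
k* = 3.6735^(1/0.53) ≈ 11.6463
y* = (k*)^α = 11.6463^0.47 ≈ 3.1704

y* = 3.170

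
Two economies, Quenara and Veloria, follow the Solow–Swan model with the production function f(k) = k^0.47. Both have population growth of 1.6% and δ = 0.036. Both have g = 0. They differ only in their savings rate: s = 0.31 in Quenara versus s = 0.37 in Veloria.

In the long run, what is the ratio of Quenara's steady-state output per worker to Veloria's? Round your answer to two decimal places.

y*_Q / y*_V ≈ 0.85

Steady-state y* = [s/(n + δ)]^(α/(1−α)), so the ratio is [ (s_Q/(n + δ)_Q) / (s_V/(n + δ)_V) ]^0.8868.
s_Q/(n + δ)_Q = 0.31/0.052 = 5.9615; s_V/(n + δ)_V = 0.37/0.052 = 7.1154.
Ratio = (5.9615/7.1154)^0.8868 = 0.8378^0.8868 ≈ 0.8548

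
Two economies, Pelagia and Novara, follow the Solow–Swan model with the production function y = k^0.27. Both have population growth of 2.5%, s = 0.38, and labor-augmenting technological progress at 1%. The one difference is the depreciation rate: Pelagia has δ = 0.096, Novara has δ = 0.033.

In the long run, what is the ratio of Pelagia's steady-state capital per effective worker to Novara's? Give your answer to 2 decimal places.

ratio ≈ 0.41

Steady-state k* = [s/(n + g + δ)]^(1/(1−α)), so the ratio is [ (s_P/(n + g + δ)_P) / (s_N/(n + g + δ)_N) ]^1.3699.
s_P/(n + g + δ)_P = 0.38/0.131 = 2.9008; s_N/(n + g + δ)_N = 0.38/0.068 = 5.5882.
Ratio = (2.9008/5.5882)^1.3699 = 0.5191^1.3699 ≈ 0.4073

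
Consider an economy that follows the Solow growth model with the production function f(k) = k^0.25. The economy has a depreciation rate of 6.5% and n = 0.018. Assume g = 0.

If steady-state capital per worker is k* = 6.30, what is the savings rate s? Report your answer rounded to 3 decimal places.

In steady state, investment equals break-even investment: s·k^α = (n + δ)·k.
So s / (n + δ) = (k*)^(1−α) = 6.30^0.75 = 3.9765.
Therefore s = 3.9765 × (n + δ) = 3.9765 × 0.083 = 0.3300.

s ≈ 0.330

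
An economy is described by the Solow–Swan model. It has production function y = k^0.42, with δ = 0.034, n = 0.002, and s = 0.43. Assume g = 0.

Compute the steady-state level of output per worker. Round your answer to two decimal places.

At the steady state, Δk = 0, so s·k^α = (n + δ)·k.
Dividing both sides by k: k^(1−α) = s / (n + δ).
k^0.58 = 0.43 / (0.002 + 0.034) = 0.43 / 0.036 = 11.9444
k* = 11.9444^(1/0.58) ≈ 71.9747
y* = (k*)^α = 71.9747^0.42 ≈ 6.0258

y* ≈ 6.03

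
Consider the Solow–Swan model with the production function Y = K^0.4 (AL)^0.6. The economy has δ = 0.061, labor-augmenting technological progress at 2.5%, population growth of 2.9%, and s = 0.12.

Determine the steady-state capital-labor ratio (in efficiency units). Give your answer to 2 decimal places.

Steady state requires s·f(k) = (n + g + δ)·k, i.e. s·k^α = (n + g + δ)·k.
Dividing both sides by k: k^(1−α) = s / (n + g + δ).
k^0.6 = 0.12 / (0.029 + 0.025 + 0.061) = 0.12 / 0.115 = 1.0435
k* = 1.0435^(1/0.6) ≈ 1.0735

k* = 1.07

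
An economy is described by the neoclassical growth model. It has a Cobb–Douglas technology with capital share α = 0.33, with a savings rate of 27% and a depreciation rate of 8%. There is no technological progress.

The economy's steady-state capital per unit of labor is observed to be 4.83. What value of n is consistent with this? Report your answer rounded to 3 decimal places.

n ≈ 0.014

Steady state requires s·f(k) = (n + δ)·k, i.e. s·k^α = (n + δ)·k.
So s / (n + δ) = (k*)^(1−α) = 4.83^0.67 = 2.8724.
Therefore n + δ = s / 2.8724 = 0.27 / 2.8724 = 0.0940, so n = 0.0940 − 0.080 = 0.0140.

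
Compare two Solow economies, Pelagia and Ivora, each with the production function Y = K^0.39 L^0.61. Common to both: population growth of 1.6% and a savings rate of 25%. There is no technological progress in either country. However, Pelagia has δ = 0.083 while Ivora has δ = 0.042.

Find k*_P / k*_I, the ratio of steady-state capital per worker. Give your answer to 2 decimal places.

k*_P / k*_I ≈ 0.42

Steady-state k* = [s/(n + δ)]^(1/(1−α)), so the ratio is [ (s_P/(n + δ)_P) / (s_I/(n + δ)_I) ]^1.6393.
s_P/(n + δ)_P = 0.25/0.099 = 2.5253; s_I/(n + δ)_I = 0.25/0.058 = 4.3103.
Ratio = (2.5253/4.3103)^1.6393 = 0.5859^1.6393 ≈ 0.4163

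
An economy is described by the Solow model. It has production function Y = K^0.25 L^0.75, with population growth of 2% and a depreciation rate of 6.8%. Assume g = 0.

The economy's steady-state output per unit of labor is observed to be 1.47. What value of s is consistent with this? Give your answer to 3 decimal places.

In steady state, investment equals break-even investment: s·k^α = (n + δ)·k.
Since y* = [s/(n + δ)]^(α/(1−α)), we have s/(n + δ) = (y*)^((1−α)/α) = 1.47^3 = 3.1765.
Therefore s = 3.1765 × (n + δ) = 3.1765 × 0.088 = 0.2795.

s ≈ 0.280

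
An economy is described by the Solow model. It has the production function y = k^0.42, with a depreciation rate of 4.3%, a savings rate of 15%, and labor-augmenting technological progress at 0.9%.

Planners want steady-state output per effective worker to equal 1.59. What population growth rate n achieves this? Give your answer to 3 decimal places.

Steady state requires s·f(k) = (n + g + δ)·k, i.e. s·k^α = (n + g + δ)·k.
Since y* = [s/(n + g + δ)]^(α/(1−α)), we have s/(n + g + δ) = (y*)^((1−α)/α) = 1.59^1.381 = 1.8973.
Therefore n + g + δ = s / 1.8973 = 0.15 / 1.8973 = 0.0791, so n = 0.0791 − 0.052 = 0.0271.

n ≈ 0.027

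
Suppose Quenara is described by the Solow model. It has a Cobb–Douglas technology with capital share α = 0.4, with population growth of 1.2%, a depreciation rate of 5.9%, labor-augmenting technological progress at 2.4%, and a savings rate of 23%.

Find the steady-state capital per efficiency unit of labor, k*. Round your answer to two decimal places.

k* = 4.37

In steady state, investment equals break-even investment: s·k^α = (n + g + δ)·k.
Dividing both sides by k: k^(1−α) = s / (n + g + δ).
k^0.6 = 0.23 / (0.012 + 0.024 + 0.059) = 0.23 / 0.095 = 2.4211
k* = 2.4211^(1/0.6) ≈ 4.3654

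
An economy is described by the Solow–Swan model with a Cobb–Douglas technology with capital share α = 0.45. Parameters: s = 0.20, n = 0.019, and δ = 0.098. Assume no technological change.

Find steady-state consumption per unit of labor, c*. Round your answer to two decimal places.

c* = 1.24

In steady state, investment equals break-even investment: s·k^α = (n + δ)·k.
Dividing both sides by k: k^(1−α) = s / (n + δ).
k^0.55 = 0.20 / (0.019 + 0.098) = 0.20 / 0.117 = 1.7094
k* = 1.7094^(1/0.55) ≈ 2.6506
y* = (k*)^α = 2.6506^0.45 ≈ 1.5506
c* = (1 − s)·y* = (1 − 0.20) × 1.5506 ≈ 1.2405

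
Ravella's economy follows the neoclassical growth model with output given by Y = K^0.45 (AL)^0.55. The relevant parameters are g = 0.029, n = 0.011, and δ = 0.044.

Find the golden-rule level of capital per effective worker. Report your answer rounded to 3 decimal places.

k_gold ≈ 21.151

The golden rule sets f'(k) = n + g + δ, i.e. α·k^(α−1) = n + g + δ.
So k^(1−α) = α / (n + g + δ) = 0.45 / 0.084 = 5.3571.
k_gold = 5.3571^(1/0.55) ≈ 21.1508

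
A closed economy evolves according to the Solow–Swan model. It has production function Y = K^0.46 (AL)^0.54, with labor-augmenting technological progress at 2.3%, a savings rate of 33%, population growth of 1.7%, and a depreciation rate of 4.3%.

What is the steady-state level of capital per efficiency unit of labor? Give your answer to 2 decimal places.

In steady state, investment equals break-even investment: s·k^α = (n + g + δ)·k.
Dividing both sides by k: k^(1−α) = s / (n + g + δ).
k^0.54 = 0.33 / (0.017 + 0.023 + 0.043) = 0.33 / 0.083 = 3.9759
k* = 3.9759^(1/0.54) ≈ 12.8844

k* = 12.88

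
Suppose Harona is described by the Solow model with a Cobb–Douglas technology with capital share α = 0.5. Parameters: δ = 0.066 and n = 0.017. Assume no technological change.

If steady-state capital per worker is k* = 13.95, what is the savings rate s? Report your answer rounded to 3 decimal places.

At the steady state, Δk = 0, so s·k^α = (n + δ)·k.
So s / (n + δ) = (k*)^(1−α) = 13.95^0.5 = 3.7350.
Therefore s = 3.7350 × (n + δ) = 3.7350 × 0.083 = 0.3100.

s ≈ 0.310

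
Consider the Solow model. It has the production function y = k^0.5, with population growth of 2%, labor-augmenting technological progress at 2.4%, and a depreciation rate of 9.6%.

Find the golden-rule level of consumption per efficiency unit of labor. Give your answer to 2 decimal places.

c_gold ≈ 1.79

At the golden rule, f'(k) = n + g + δ, so α·k^(α−1) = n + g + δ and k_gold = (α/(n + g + δ))^(1/(1−α)).
k_gold = (0.5/0.140)^(1/0.5) = 3.5714^2 ≈ 12.7549
c_gold = f(k_gold) − (n + g + δ)·k_gold = 3.5714 − 0.140×12.7549 ≈ 1.7857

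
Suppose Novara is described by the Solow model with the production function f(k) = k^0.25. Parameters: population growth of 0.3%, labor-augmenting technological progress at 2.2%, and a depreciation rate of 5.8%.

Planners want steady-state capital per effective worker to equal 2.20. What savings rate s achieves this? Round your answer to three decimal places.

At the steady state, Δk = 0, so s·k^α = (n + g + δ)·k.
So s / (n + g + δ) = (k*)^(1−α) = 2.20^0.75 = 1.8064.
Therefore s = 1.8064 × (n + g + δ) = 1.8064 × 0.083 = 0.1499.

s ≈ 0.150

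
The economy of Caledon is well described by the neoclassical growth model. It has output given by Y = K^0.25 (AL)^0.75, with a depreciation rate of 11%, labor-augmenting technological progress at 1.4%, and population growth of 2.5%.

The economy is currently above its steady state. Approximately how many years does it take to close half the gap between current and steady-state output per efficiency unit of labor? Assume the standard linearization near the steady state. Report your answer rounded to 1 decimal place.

Near the steady state the convergence rate is λ = (1 − α)(n + g + δ).
λ = (1 − 0.25) × 0.149 = 0.75 × 0.149 = 0.11175
Half-life = ln 2 / λ = 0.6931 / 0.11175 ≈ 6.20 years

t_½ ≈ 6.2 years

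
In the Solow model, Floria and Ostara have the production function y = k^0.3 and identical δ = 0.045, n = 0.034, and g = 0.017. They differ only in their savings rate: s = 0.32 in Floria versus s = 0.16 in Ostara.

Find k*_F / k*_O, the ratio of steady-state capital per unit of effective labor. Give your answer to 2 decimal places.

ratio ≈ 2.69

Steady-state k* = [s/(n + g + δ)]^(1/(1−α)), so the ratio is [ (s_F/(n + g + δ)_F) / (s_O/(n + g + δ)_O) ]^1.4286.
s_F/(n + g + δ)_F = 0.32/0.096 = 3.3333; s_O/(n + g + δ)_O = 0.16/0.096 = 1.6667.
Ratio = (3.3333/1.6667)^1.4286 = 1.9999^1.4286 ≈ 2.6917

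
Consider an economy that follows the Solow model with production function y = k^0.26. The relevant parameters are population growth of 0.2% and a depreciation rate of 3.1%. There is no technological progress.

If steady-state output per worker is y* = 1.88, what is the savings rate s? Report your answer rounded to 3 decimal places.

At the steady state, Δk = 0, so s·k^α = (n + δ)·k.
Since y* = [s/(n + δ)]^(α/(1−α)), we have s/(n + δ) = (y*)^((1−α)/α) = 1.88^2.8462 = 6.0299.
Therefore s = 6.0299 × (n + δ) = 6.0299 × 0.033 = 0.1990.

s ≈ 0.199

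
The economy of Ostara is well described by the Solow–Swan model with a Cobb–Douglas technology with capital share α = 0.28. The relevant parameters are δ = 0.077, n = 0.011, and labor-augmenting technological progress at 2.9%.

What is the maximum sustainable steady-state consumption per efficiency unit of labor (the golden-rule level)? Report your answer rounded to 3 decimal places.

c_gold ≈ 1.011

At the golden rule, f'(k) = n + g + δ, so α·k^(α−1) = n + g + δ and k_gold = (α/(n + g + δ))^(1/(1−α)).
k_gold = (0.28/0.117)^(1/0.72) = 2.3932^1.3889 ≈ 3.3602
c_gold = f(k_gold) − (n + g + δ)·k_gold = 1.4040 − 0.117×3.3602 ≈ 1.0109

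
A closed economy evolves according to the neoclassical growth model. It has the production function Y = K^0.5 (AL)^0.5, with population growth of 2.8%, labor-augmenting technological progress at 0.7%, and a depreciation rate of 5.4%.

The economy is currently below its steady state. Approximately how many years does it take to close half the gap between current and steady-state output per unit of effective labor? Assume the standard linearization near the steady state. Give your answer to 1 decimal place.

about 15.6 years

Near the steady state the convergence rate is λ = (1 − α)(n + g + δ).
λ = (1 − 0.5) × 0.089 = 0.5 × 0.089 = 0.0445
Half-life = ln 2 / λ = 0.6931 / 0.0445 ≈ 15.58 years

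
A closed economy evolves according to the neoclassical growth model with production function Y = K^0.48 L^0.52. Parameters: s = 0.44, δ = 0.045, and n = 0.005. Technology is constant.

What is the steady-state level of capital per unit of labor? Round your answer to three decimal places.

At the steady state, Δk = 0, so s·k^α = (n + δ)·k.
Rearranging, k^(1−α) = s / (n + δ).
k^0.52 = 0.44 / (0.005 + 0.045) = 0.44 / 0.050 = 8.8000
k* = 8.8000^(1/0.52) ≈ 65.5108

k* = 65.511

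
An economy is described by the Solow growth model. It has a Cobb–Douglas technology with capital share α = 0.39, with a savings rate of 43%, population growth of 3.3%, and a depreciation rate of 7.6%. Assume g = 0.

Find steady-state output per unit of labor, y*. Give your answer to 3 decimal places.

Steady state requires s·f(k) = (n + δ)·k, i.e. s·k^α = (n + δ)·k.
Dividing both sides by k: k^(1−α) = s / (n + δ).
k^0.61 = 0.43 / (0.033 + 0.076) = 0.43 / 0.109 = 3.9450
k* = 3.9450^(1/0.61) ≈ 9.4869
y* = (k*)^α = 9.4869^0.39 ≈ 2.4048

y* = 2.405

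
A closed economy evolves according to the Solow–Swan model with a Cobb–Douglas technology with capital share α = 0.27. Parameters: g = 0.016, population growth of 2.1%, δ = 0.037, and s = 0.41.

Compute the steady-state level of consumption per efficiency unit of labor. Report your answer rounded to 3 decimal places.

In steady state, investment equals break-even investment: s·k^α = (n + g + δ)·k.
Dividing both sides by k: k^(1−α) = s / (n + g + δ).
k^0.73 = 0.41 / (0.021 + 0.016 + 0.037) = 0.41 / 0.074 = 5.5405
k* = 5.5405^(1/0.73) ≈ 10.4366
y* = (k*)^α = 10.4366^0.27 ≈ 1.8837
c* = (1 − s)·y* = (1 − 0.41) × 1.8837 ≈ 1.1114

c* ≈ 1.111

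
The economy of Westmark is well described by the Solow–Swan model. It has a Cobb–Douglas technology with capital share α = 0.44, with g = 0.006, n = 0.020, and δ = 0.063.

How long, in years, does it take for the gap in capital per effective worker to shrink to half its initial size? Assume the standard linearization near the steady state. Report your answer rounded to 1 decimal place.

Near the steady state the convergence rate is λ = (1 − α)(n + g + δ).
λ = (1 − 0.44) × 0.089 = 0.56 × 0.089 = 0.04984
Half-life = ln 2 / λ = 0.6931 / 0.04984 ≈ 13.91 years

about 13.9 years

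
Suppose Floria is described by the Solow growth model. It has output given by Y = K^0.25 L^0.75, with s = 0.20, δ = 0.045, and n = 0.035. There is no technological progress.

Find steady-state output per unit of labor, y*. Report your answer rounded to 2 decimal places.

y* ≈ 1.36

Steady state requires s·f(k) = (n + δ)·k, i.e. s·k^α = (n + δ)·k.
Rearranging, k^(1−α) = s / (n + δ).
k^0.75 = 0.20 / (0.035 + 0.045) = 0.20 / 0.080 = 2.5000
k* = 2.5000^(1/0.75) ≈ 3.3930
y* = (k*)^α = 3.3930^0.25 ≈ 1.3572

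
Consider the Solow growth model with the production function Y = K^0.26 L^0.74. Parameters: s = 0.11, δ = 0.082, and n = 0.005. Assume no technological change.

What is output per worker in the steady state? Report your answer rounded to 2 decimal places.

y* ≈ 1.09

At the steady state, Δk = 0, so s·k^α = (n + δ)·k.
Dividing both sides by k: k^(1−α) = s / (n + δ).
k^0.74 = 0.11 / (0.005 + 0.082) = 0.11 / 0.087 = 1.2644
k* = 1.2644^(1/0.74) ≈ 1.3730
y* = (k*)^α = 1.3730^0.26 ≈ 1.0859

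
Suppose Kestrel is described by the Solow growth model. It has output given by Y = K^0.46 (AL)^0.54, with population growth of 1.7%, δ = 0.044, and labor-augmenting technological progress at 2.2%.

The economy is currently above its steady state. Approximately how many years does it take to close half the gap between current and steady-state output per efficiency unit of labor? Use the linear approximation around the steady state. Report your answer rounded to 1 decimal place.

Near the steady state the convergence rate is λ = (1 − α)(n + g + δ).
λ = (1 − 0.46) × 0.083 = 0.54 × 0.083 = 0.04482
Half-life = ln 2 / λ = 0.6931 / 0.04482 ≈ 15.46 years

t_½ ≈ 15.5 years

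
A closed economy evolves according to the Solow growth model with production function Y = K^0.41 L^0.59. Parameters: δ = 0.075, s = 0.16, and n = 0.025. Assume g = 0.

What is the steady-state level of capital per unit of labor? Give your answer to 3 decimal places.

Steady state requires s·f(k) = (n + δ)·k, i.e. s·k^α = (n + δ)·k.
Rearranging, k^(1−α) = s / (n + δ).
k^0.59 = 0.16 / (0.025 + 0.075) = 0.16 / 0.100 = 1.6000
k* = 1.6000^(1/0.59) ≈ 2.2180

k* ≈ 2.218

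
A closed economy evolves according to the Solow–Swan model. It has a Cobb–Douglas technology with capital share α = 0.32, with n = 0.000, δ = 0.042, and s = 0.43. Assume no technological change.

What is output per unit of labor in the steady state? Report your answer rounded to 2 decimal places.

At the steady state, Δk = 0, so s·k^α = (n + δ)·k.
Rearranging, k^(1−α) = s / (n + δ).
k^0.68 = 0.43 / (0.000 + 0.042) = 0.43 / 0.042 = 10.2381
k* = 10.2381^(1/0.68) ≈ 30.5926
y* = (k*)^α = 30.5926^0.32 ≈ 2.9881

y* ≈ 2.99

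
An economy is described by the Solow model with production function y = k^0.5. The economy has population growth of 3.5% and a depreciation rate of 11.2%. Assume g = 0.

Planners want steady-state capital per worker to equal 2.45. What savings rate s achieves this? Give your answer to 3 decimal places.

s ≈ 0.230

In steady state, investment equals break-even investment: s·k^α = (n + δ)·k.
So s / (n + δ) = (k*)^(1−α) = 2.45^0.5 = 1.5652.
Therefore s = 1.5652 × (n + δ) = 1.5652 × 0.147 = 0.2301.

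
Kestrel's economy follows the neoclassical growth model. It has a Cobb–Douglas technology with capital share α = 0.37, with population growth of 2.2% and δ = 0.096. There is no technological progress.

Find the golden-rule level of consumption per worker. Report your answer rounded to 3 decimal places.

c_gold ≈ 1.233

At the golden rule, f'(k) = n + δ, so α·k^(α−1) = n + δ and k_gold = (α/(n + δ))^(1/(1−α)).
k_gold = (0.37/0.118)^(1/0.63) = 3.1356^1.5873 ≈ 6.1349
c_gold = f(k_gold) − (n + δ)·k_gold = 1.9565 − 0.118×6.1349 ≈ 1.2326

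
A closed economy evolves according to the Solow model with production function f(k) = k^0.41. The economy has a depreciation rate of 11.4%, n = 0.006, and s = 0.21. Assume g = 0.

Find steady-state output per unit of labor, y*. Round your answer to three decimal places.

y* = 1.475

Steady state requires s·f(k) = (n + δ)·k, i.e. s·k^α = (n + δ)·k.
Dividing both sides by k: k^(1−α) = s / (n + δ).
k^0.59 = 0.21 / (0.006 + 0.114) = 0.21 / 0.120 = 1.7500
k* = 1.7500^(1/0.59) ≈ 2.5818
y* = (k*)^α = 2.5818^0.41 ≈ 1.4753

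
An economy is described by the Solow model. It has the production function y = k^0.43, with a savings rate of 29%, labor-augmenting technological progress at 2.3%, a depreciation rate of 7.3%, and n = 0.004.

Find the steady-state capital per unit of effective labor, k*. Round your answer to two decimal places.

Steady state requires s·f(k) = (n + g + δ)·k, i.e. s·k^α = (n + g + δ)·k.
Rearranging, k^(1−α) = s / (n + g + δ).
k^0.57 = 0.29 / (0.004 + 0.023 + 0.073) = 0.29 / 0.100 = 2.9000
k* = 2.9000^(1/0.57) ≈ 6.4748

k* ≈ 6.47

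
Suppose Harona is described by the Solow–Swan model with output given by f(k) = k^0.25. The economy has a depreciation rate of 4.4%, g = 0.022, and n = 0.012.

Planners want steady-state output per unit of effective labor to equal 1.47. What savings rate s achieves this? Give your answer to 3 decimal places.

s ≈ 0.248

Steady state requires s·f(k) = (n + g + δ)·k, i.e. s·k^α = (n + g + δ)·k.
Since y* = [s/(n + g + δ)]^(α/(1−α)), we have s/(n + g + δ) = (y*)^((1−α)/α) = 1.47^3 = 3.1765.
Therefore s = 3.1765 × (n + g + δ) = 3.1765 × 0.078 = 0.2478.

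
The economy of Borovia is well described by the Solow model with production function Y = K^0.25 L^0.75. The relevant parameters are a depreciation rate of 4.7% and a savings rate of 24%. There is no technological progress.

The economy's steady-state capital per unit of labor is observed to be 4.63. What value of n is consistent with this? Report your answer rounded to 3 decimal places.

n ≈ 0.029

Steady state requires s·f(k) = (n + δ)·k, i.e. s·k^α = (n + δ)·k.
So s / (n + δ) = (k*)^(1−α) = 4.63^0.75 = 3.1564.
Therefore n + δ = s / 3.1564 = 0.24 / 3.1564 = 0.0760, so n = 0.0760 − 0.047 = 0.0290.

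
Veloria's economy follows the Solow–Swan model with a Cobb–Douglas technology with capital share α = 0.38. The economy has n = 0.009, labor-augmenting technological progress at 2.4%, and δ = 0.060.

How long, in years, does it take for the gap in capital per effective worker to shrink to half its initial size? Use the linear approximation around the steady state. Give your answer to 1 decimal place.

t_½ ≈ 12.0 years

Near the steady state the convergence rate is λ = (1 − α)(n + g + δ).
λ = (1 − 0.38) × 0.093 = 0.62 × 0.093 = 0.05766
Half-life = ln 2 / λ = 0.6931 / 0.05766 ≈ 12.02 years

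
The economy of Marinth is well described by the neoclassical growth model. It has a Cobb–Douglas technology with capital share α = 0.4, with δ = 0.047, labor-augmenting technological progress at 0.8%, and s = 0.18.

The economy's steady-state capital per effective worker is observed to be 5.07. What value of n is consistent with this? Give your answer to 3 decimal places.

n ≈ 0.013

At the steady state, Δk = 0, so s·k^α = (n + g + δ)·k.
So s / (n + g + δ) = (k*)^(1−α) = 5.07^0.6 = 2.6485.
Therefore n + g + δ = s / 2.6485 = 0.18 / 2.6485 = 0.0680, so n = 0.0680 − 0.055 = 0.0130.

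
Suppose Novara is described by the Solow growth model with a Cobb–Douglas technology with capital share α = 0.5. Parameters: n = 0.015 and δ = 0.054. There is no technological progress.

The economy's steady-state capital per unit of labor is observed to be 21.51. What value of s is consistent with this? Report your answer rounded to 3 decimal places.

s ≈ 0.320

At the steady state, Δk = 0, so s·k^α = (n + δ)·k.
So s / (n + δ) = (k*)^(1−α) = 21.51^0.5 = 4.6379.
Therefore s = 4.6379 × (n + δ) = 4.6379 × 0.069 = 0.3200.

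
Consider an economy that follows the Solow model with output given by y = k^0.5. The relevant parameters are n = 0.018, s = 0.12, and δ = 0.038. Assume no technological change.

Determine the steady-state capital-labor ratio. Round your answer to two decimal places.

In steady state, investment equals break-even investment: s·k^α = (n + δ)·k.
Dividing both sides by k: k^(1−α) = s / (n + δ).
k^0.5 = 0.12 / (0.018 + 0.038) = 0.12 / 0.056 = 2.1429
k* = 2.1429^(1/0.5) ≈ 4.5920

k* ≈ 4.59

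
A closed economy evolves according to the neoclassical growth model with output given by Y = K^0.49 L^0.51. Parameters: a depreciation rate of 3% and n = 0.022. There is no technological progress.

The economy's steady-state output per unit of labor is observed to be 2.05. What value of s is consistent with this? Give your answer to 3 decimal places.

s ≈ 0.110

In steady state, investment equals break-even investment: s·k^α = (n + δ)·k.
Since y* = [s/(n + δ)]^(α/(1−α)), we have s/(n + δ) = (y*)^((1−α)/α) = 2.05^1.0408 = 2.1109.
Therefore s = 2.1109 × (n + δ) = 2.1109 × 0.052 = 0.1098.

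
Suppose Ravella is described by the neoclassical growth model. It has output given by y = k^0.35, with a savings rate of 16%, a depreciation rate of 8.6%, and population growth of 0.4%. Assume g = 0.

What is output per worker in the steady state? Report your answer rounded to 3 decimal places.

y* ≈ 1.363

At the steady state, Δk = 0, so s·k^α = (n + δ)·k.
Dividing both sides by k: k^(1−α) = s / (n + δ).
k^0.65 = 0.16 / (0.004 + 0.086) = 0.16 / 0.090 = 1.7778
k* = 1.7778^(1/0.65) ≈ 2.4235
y* = (k*)^α = 2.4235^0.35 ≈ 1.3632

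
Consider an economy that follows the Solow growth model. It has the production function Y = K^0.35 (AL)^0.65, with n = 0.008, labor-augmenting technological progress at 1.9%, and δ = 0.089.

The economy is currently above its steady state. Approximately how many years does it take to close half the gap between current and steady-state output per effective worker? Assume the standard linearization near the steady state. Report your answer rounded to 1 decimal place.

Near the steady state the convergence rate is λ = (1 − α)(n + g + δ).
λ = (1 − 0.35) × 0.116 = 0.65 × 0.116 = 0.0754
Half-life = ln 2 / λ = 0.6931 / 0.0754 ≈ 9.19 years

t_½ ≈ 9.2 years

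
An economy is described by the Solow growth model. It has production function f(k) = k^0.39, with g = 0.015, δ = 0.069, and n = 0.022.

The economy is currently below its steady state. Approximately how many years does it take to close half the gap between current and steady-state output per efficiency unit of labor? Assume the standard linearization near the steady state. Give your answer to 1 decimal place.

half-life ≈ 10.7 years

Near the steady state the convergence rate is λ = (1 − α)(n + g + δ).
λ = (1 − 0.39) × 0.106 = 0.61 × 0.106 = 0.06466
Half-life = ln 2 / λ = 0.6931 / 0.06466 ≈ 10.72 years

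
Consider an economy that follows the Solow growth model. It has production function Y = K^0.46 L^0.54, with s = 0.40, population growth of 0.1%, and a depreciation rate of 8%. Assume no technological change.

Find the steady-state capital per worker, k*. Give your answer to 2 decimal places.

Steady state requires s·f(k) = (n + δ)·k, i.e. s·k^α = (n + δ)·k.
Rearranging, k^(1−α) = s / (n + δ).
k^0.54 = 0.40 / (0.001 + 0.080) = 0.40 / 0.081 = 4.9383
k* = 4.9383^(1/0.54) ≈ 19.2488

k* ≈ 19.25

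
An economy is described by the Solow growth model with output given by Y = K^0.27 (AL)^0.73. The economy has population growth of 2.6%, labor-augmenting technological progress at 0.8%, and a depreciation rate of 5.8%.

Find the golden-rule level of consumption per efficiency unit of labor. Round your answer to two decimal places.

At the golden rule, f'(k) = n + g + δ, so α·k^(α−1) = n + g + δ and k_gold = (α/(n + g + δ))^(1/(1−α)).
k_gold = (0.27/0.092)^(1/0.73) = 2.9348^1.3699 ≈ 4.3705
c_gold = f(k_gold) − (n + g + δ)·k_gold = 1.4892 − 0.092×4.3705 ≈ 1.0871

c_gold ≈ 1.09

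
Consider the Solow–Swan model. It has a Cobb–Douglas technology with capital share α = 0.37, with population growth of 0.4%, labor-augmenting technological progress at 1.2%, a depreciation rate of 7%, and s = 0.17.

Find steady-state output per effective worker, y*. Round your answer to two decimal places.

y* ≈ 1.49

Steady state requires s·f(k) = (n + g + δ)·k, i.e. s·k^α = (n + g + δ)·k.
Rearranging, k^(1−α) = s / (n + g + δ).
k^0.63 = 0.17 / (0.004 + 0.012 + 0.070) = 0.17 / 0.086 = 1.9767
k* = 1.9767^(1/0.63) ≈ 2.9495
y* = (k*)^α = 2.9495^0.37 ≈ 1.4921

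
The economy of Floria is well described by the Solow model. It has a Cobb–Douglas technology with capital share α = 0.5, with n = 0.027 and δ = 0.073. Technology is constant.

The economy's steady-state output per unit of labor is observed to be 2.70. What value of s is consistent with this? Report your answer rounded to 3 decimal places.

s ≈ 0.270

Steady state requires s·f(k) = (n + δ)·k, i.e. s·k^α = (n + δ)·k.
Since y* = [s/(n + δ)]^(α/(1−α)), we have s/(n + δ) = (y*)^((1−α)/α) = 2.70^1 = 2.7000.
Therefore s = 2.7000 × (n + δ) = 2.7000 × 0.100 = 0.2700.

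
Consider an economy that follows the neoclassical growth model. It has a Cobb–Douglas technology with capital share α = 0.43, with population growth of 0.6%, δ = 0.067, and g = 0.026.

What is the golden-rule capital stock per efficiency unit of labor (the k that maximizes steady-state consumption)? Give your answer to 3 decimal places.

k_gold ≈ 13.152

The golden rule sets f'(k) = n + g + δ, i.e. α·k^(α−1) = n + g + δ.
So k^(1−α) = α / (n + g + δ) = 0.43 / 0.099 = 4.3434.
k_gold = 4.3434^(1/0.57) ≈ 13.1522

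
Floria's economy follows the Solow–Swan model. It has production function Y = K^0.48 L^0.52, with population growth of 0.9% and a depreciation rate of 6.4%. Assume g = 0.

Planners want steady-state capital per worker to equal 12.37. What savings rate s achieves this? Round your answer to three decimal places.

At the steady state, Δk = 0, so s·k^α = (n + δ)·k.
So s / (n + δ) = (k*)^(1−α) = 12.37^0.52 = 3.6986.
Therefore s = 3.6986 × (n + δ) = 3.6986 × 0.073 = 0.2700.

s ≈ 0.270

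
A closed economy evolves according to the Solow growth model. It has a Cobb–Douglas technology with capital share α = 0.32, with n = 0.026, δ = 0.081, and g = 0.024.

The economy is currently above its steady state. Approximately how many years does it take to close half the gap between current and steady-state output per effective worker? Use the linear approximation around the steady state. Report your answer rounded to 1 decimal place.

Near the steady state the convergence rate is λ = (1 − α)(n + g + δ).
λ = (1 − 0.32) × 0.131 = 0.68 × 0.131 = 0.08908
Half-life = ln 2 / λ = 0.6931 / 0.08908 ≈ 7.78 years

about 7.8 years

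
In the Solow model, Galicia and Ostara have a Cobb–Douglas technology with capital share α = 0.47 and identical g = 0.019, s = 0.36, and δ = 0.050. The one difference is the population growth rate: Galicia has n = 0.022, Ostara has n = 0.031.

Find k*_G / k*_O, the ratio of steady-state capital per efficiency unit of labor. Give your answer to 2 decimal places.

ratio ≈ 1.19

Steady-state k* = [s/(n + g + δ)]^(1/(1−α)), so the ratio is [ (s_G/(n + g + δ)_G) / (s_O/(n + g + δ)_O) ]^1.8868.
s_G/(n + g + δ)_G = 0.36/0.091 = 3.9560; s_O/(n + g + δ)_O = 0.36/0.100 = 3.6000.
Ratio = (3.9560/3.6000)^1.8868 = 1.0989^1.8868 ≈ 1.1948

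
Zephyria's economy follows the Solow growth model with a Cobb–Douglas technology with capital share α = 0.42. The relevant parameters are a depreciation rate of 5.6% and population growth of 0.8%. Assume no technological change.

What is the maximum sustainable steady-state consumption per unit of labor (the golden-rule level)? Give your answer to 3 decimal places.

At the golden rule, f'(k) = n + δ, so α·k^(α−1) = n + δ and k_gold = (α/(n + δ))^(1/(1−α)).
k_gold = (0.42/0.064)^(1/0.58) = 6.5625^1.7241 ≈ 25.6277
c_gold = f(k_gold) − (n + δ)·k_gold = 3.9053 − 0.064×25.6277 ≈ 2.2651

c_gold ≈ 2.265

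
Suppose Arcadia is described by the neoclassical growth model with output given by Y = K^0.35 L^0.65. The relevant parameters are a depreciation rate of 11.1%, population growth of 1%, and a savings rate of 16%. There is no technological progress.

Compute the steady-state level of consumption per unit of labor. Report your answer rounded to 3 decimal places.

c* ≈ 0.976

Steady state requires s·f(k) = (n + δ)·k, i.e. s·k^α = (n + δ)·k.
Dividing both sides by k: k^(1−α) = s / (n + δ).
k^0.65 = 0.16 / (0.010 + 0.111) = 0.16 / 0.121 = 1.3223
k* = 1.3223^(1/0.65) ≈ 1.5370
y* = (k*)^α = 1.5370^0.35 ≈ 1.1623
c* = (1 − s)·y* = (1 − 0.16) × 1.1623 ≈ 0.9763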